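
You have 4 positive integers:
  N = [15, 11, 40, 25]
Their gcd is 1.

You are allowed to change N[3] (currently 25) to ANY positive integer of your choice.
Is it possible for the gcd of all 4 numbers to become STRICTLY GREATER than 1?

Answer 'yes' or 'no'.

Answer: no

Derivation:
Current gcd = 1
gcd of all OTHER numbers (without N[3]=25): gcd([15, 11, 40]) = 1
The new gcd after any change is gcd(1, new_value).
This can be at most 1.
Since 1 = old gcd 1, the gcd can only stay the same or decrease.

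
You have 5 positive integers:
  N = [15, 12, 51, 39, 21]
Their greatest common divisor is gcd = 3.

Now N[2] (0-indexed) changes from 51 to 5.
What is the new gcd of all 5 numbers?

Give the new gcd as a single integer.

Answer: 1

Derivation:
Numbers: [15, 12, 51, 39, 21], gcd = 3
Change: index 2, 51 -> 5
gcd of the OTHER numbers (without index 2): gcd([15, 12, 39, 21]) = 3
New gcd = gcd(g_others, new_val) = gcd(3, 5) = 1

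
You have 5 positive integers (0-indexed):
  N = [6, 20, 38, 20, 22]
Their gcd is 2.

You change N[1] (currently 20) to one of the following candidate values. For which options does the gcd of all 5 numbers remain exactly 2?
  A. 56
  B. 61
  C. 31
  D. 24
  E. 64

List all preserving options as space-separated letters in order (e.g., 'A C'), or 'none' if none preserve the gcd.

Old gcd = 2; gcd of others (without N[1]) = 2
New gcd for candidate v: gcd(2, v). Preserves old gcd iff gcd(2, v) = 2.
  Option A: v=56, gcd(2,56)=2 -> preserves
  Option B: v=61, gcd(2,61)=1 -> changes
  Option C: v=31, gcd(2,31)=1 -> changes
  Option D: v=24, gcd(2,24)=2 -> preserves
  Option E: v=64, gcd(2,64)=2 -> preserves

Answer: A D E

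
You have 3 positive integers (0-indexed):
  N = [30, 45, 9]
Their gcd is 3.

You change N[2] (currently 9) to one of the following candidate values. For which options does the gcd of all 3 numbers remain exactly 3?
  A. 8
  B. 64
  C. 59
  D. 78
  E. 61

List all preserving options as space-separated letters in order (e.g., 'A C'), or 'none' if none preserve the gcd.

Answer: D

Derivation:
Old gcd = 3; gcd of others (without N[2]) = 15
New gcd for candidate v: gcd(15, v). Preserves old gcd iff gcd(15, v) = 3.
  Option A: v=8, gcd(15,8)=1 -> changes
  Option B: v=64, gcd(15,64)=1 -> changes
  Option C: v=59, gcd(15,59)=1 -> changes
  Option D: v=78, gcd(15,78)=3 -> preserves
  Option E: v=61, gcd(15,61)=1 -> changes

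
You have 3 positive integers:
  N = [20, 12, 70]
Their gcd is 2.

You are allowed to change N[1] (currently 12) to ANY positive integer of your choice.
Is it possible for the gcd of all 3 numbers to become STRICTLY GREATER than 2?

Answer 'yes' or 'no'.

Current gcd = 2
gcd of all OTHER numbers (without N[1]=12): gcd([20, 70]) = 10
The new gcd after any change is gcd(10, new_value).
This can be at most 10.
Since 10 > old gcd 2, the gcd CAN increase (e.g., set N[1] = 10).

Answer: yes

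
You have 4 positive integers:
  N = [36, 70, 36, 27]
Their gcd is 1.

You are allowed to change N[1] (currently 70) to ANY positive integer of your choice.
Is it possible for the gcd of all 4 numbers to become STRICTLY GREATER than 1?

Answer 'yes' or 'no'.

Current gcd = 1
gcd of all OTHER numbers (without N[1]=70): gcd([36, 36, 27]) = 9
The new gcd after any change is gcd(9, new_value).
This can be at most 9.
Since 9 > old gcd 1, the gcd CAN increase (e.g., set N[1] = 9).

Answer: yes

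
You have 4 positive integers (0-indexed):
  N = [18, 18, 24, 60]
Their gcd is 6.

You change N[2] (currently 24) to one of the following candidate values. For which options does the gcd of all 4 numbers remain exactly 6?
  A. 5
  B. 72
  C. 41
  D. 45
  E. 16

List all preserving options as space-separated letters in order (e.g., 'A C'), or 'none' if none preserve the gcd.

Answer: B

Derivation:
Old gcd = 6; gcd of others (without N[2]) = 6
New gcd for candidate v: gcd(6, v). Preserves old gcd iff gcd(6, v) = 6.
  Option A: v=5, gcd(6,5)=1 -> changes
  Option B: v=72, gcd(6,72)=6 -> preserves
  Option C: v=41, gcd(6,41)=1 -> changes
  Option D: v=45, gcd(6,45)=3 -> changes
  Option E: v=16, gcd(6,16)=2 -> changes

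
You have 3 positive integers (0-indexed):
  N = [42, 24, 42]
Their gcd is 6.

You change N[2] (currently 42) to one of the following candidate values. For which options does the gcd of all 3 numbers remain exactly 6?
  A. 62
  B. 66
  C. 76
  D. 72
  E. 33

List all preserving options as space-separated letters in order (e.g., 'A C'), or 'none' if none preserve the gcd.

Old gcd = 6; gcd of others (without N[2]) = 6
New gcd for candidate v: gcd(6, v). Preserves old gcd iff gcd(6, v) = 6.
  Option A: v=62, gcd(6,62)=2 -> changes
  Option B: v=66, gcd(6,66)=6 -> preserves
  Option C: v=76, gcd(6,76)=2 -> changes
  Option D: v=72, gcd(6,72)=6 -> preserves
  Option E: v=33, gcd(6,33)=3 -> changes

Answer: B D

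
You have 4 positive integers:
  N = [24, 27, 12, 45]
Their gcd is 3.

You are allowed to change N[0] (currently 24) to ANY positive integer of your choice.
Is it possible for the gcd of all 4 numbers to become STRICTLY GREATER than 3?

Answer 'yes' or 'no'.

Current gcd = 3
gcd of all OTHER numbers (without N[0]=24): gcd([27, 12, 45]) = 3
The new gcd after any change is gcd(3, new_value).
This can be at most 3.
Since 3 = old gcd 3, the gcd can only stay the same or decrease.

Answer: no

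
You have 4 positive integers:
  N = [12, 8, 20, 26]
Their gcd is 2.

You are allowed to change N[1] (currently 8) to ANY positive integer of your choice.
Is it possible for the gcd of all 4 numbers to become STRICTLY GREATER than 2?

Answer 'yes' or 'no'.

Current gcd = 2
gcd of all OTHER numbers (without N[1]=8): gcd([12, 20, 26]) = 2
The new gcd after any change is gcd(2, new_value).
This can be at most 2.
Since 2 = old gcd 2, the gcd can only stay the same or decrease.

Answer: no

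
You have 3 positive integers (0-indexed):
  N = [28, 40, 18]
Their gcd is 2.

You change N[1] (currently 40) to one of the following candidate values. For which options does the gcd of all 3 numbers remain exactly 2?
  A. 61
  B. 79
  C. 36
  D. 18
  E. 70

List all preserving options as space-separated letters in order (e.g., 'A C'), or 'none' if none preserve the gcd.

Answer: C D E

Derivation:
Old gcd = 2; gcd of others (without N[1]) = 2
New gcd for candidate v: gcd(2, v). Preserves old gcd iff gcd(2, v) = 2.
  Option A: v=61, gcd(2,61)=1 -> changes
  Option B: v=79, gcd(2,79)=1 -> changes
  Option C: v=36, gcd(2,36)=2 -> preserves
  Option D: v=18, gcd(2,18)=2 -> preserves
  Option E: v=70, gcd(2,70)=2 -> preserves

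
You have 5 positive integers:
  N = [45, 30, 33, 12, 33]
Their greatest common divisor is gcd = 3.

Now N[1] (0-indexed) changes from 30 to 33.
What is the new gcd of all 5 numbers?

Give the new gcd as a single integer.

Numbers: [45, 30, 33, 12, 33], gcd = 3
Change: index 1, 30 -> 33
gcd of the OTHER numbers (without index 1): gcd([45, 33, 12, 33]) = 3
New gcd = gcd(g_others, new_val) = gcd(3, 33) = 3

Answer: 3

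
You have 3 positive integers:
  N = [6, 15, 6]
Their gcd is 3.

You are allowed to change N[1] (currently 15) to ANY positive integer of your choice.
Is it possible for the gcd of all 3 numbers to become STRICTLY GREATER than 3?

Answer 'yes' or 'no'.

Current gcd = 3
gcd of all OTHER numbers (without N[1]=15): gcd([6, 6]) = 6
The new gcd after any change is gcd(6, new_value).
This can be at most 6.
Since 6 > old gcd 3, the gcd CAN increase (e.g., set N[1] = 6).

Answer: yes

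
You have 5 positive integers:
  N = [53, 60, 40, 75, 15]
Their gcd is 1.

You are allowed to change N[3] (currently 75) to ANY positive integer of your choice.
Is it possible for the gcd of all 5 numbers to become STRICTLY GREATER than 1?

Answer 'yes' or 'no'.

Current gcd = 1
gcd of all OTHER numbers (without N[3]=75): gcd([53, 60, 40, 15]) = 1
The new gcd after any change is gcd(1, new_value).
This can be at most 1.
Since 1 = old gcd 1, the gcd can only stay the same or decrease.

Answer: no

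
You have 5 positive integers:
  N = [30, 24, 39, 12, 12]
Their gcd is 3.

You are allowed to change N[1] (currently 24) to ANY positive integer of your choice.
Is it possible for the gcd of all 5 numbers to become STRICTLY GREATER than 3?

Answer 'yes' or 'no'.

Current gcd = 3
gcd of all OTHER numbers (without N[1]=24): gcd([30, 39, 12, 12]) = 3
The new gcd after any change is gcd(3, new_value).
This can be at most 3.
Since 3 = old gcd 3, the gcd can only stay the same or decrease.

Answer: no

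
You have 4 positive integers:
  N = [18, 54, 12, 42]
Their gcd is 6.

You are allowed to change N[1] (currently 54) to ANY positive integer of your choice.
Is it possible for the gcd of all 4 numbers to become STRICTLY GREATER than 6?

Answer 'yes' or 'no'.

Answer: no

Derivation:
Current gcd = 6
gcd of all OTHER numbers (without N[1]=54): gcd([18, 12, 42]) = 6
The new gcd after any change is gcd(6, new_value).
This can be at most 6.
Since 6 = old gcd 6, the gcd can only stay the same or decrease.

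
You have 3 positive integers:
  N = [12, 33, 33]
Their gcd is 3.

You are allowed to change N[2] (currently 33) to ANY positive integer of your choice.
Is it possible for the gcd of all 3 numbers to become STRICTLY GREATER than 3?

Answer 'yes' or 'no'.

Answer: no

Derivation:
Current gcd = 3
gcd of all OTHER numbers (without N[2]=33): gcd([12, 33]) = 3
The new gcd after any change is gcd(3, new_value).
This can be at most 3.
Since 3 = old gcd 3, the gcd can only stay the same or decrease.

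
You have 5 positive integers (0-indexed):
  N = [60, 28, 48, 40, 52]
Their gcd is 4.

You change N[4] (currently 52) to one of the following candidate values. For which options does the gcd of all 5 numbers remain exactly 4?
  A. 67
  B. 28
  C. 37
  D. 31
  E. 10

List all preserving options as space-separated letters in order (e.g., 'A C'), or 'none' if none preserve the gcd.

Old gcd = 4; gcd of others (without N[4]) = 4
New gcd for candidate v: gcd(4, v). Preserves old gcd iff gcd(4, v) = 4.
  Option A: v=67, gcd(4,67)=1 -> changes
  Option B: v=28, gcd(4,28)=4 -> preserves
  Option C: v=37, gcd(4,37)=1 -> changes
  Option D: v=31, gcd(4,31)=1 -> changes
  Option E: v=10, gcd(4,10)=2 -> changes

Answer: B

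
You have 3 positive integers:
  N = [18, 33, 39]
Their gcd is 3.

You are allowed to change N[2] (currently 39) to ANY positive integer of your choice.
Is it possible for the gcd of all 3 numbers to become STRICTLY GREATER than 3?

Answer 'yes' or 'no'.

Answer: no

Derivation:
Current gcd = 3
gcd of all OTHER numbers (without N[2]=39): gcd([18, 33]) = 3
The new gcd after any change is gcd(3, new_value).
This can be at most 3.
Since 3 = old gcd 3, the gcd can only stay the same or decrease.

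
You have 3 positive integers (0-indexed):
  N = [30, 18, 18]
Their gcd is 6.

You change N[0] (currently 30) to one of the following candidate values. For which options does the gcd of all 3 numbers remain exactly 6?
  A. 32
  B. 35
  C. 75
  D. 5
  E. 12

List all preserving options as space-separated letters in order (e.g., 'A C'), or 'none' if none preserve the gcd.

Old gcd = 6; gcd of others (without N[0]) = 18
New gcd for candidate v: gcd(18, v). Preserves old gcd iff gcd(18, v) = 6.
  Option A: v=32, gcd(18,32)=2 -> changes
  Option B: v=35, gcd(18,35)=1 -> changes
  Option C: v=75, gcd(18,75)=3 -> changes
  Option D: v=5, gcd(18,5)=1 -> changes
  Option E: v=12, gcd(18,12)=6 -> preserves

Answer: E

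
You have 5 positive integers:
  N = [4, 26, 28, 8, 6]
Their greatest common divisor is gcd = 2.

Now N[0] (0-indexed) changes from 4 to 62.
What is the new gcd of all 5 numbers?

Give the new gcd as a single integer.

Numbers: [4, 26, 28, 8, 6], gcd = 2
Change: index 0, 4 -> 62
gcd of the OTHER numbers (without index 0): gcd([26, 28, 8, 6]) = 2
New gcd = gcd(g_others, new_val) = gcd(2, 62) = 2

Answer: 2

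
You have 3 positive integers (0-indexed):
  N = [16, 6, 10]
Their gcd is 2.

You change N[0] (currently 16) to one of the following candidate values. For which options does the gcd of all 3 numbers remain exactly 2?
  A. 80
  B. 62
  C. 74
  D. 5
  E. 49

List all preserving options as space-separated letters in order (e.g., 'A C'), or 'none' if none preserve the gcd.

Answer: A B C

Derivation:
Old gcd = 2; gcd of others (without N[0]) = 2
New gcd for candidate v: gcd(2, v). Preserves old gcd iff gcd(2, v) = 2.
  Option A: v=80, gcd(2,80)=2 -> preserves
  Option B: v=62, gcd(2,62)=2 -> preserves
  Option C: v=74, gcd(2,74)=2 -> preserves
  Option D: v=5, gcd(2,5)=1 -> changes
  Option E: v=49, gcd(2,49)=1 -> changes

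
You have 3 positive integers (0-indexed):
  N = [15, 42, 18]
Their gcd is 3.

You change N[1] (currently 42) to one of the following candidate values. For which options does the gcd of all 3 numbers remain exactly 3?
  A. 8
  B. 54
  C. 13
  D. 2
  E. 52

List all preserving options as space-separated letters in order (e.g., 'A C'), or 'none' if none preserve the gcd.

Old gcd = 3; gcd of others (without N[1]) = 3
New gcd for candidate v: gcd(3, v). Preserves old gcd iff gcd(3, v) = 3.
  Option A: v=8, gcd(3,8)=1 -> changes
  Option B: v=54, gcd(3,54)=3 -> preserves
  Option C: v=13, gcd(3,13)=1 -> changes
  Option D: v=2, gcd(3,2)=1 -> changes
  Option E: v=52, gcd(3,52)=1 -> changes

Answer: B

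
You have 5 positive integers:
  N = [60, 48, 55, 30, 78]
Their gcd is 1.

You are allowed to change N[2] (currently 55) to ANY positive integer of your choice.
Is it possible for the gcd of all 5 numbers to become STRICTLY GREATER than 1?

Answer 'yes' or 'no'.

Current gcd = 1
gcd of all OTHER numbers (without N[2]=55): gcd([60, 48, 30, 78]) = 6
The new gcd after any change is gcd(6, new_value).
This can be at most 6.
Since 6 > old gcd 1, the gcd CAN increase (e.g., set N[2] = 6).

Answer: yes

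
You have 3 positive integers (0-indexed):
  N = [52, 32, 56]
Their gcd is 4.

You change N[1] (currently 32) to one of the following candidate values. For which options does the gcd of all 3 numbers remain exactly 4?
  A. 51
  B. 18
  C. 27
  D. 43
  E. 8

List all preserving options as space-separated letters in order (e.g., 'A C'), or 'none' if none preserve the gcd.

Old gcd = 4; gcd of others (without N[1]) = 4
New gcd for candidate v: gcd(4, v). Preserves old gcd iff gcd(4, v) = 4.
  Option A: v=51, gcd(4,51)=1 -> changes
  Option B: v=18, gcd(4,18)=2 -> changes
  Option C: v=27, gcd(4,27)=1 -> changes
  Option D: v=43, gcd(4,43)=1 -> changes
  Option E: v=8, gcd(4,8)=4 -> preserves

Answer: E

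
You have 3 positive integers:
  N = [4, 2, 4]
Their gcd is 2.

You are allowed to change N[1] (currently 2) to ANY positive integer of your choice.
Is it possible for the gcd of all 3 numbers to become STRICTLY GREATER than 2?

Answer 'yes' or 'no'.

Current gcd = 2
gcd of all OTHER numbers (without N[1]=2): gcd([4, 4]) = 4
The new gcd after any change is gcd(4, new_value).
This can be at most 4.
Since 4 > old gcd 2, the gcd CAN increase (e.g., set N[1] = 4).

Answer: yes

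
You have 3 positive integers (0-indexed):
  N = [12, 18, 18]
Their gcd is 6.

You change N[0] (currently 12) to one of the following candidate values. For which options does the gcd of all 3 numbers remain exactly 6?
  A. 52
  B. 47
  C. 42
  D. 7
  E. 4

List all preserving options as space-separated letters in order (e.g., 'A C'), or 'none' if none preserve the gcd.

Answer: C

Derivation:
Old gcd = 6; gcd of others (without N[0]) = 18
New gcd for candidate v: gcd(18, v). Preserves old gcd iff gcd(18, v) = 6.
  Option A: v=52, gcd(18,52)=2 -> changes
  Option B: v=47, gcd(18,47)=1 -> changes
  Option C: v=42, gcd(18,42)=6 -> preserves
  Option D: v=7, gcd(18,7)=1 -> changes
  Option E: v=4, gcd(18,4)=2 -> changes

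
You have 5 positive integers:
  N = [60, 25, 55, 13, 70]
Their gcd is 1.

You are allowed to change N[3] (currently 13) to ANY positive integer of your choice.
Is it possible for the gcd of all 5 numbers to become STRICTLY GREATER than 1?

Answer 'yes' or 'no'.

Current gcd = 1
gcd of all OTHER numbers (without N[3]=13): gcd([60, 25, 55, 70]) = 5
The new gcd after any change is gcd(5, new_value).
This can be at most 5.
Since 5 > old gcd 1, the gcd CAN increase (e.g., set N[3] = 5).

Answer: yes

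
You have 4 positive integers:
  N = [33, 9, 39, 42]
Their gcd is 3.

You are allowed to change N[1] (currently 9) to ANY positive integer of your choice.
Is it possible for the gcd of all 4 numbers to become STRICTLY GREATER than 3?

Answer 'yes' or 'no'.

Current gcd = 3
gcd of all OTHER numbers (without N[1]=9): gcd([33, 39, 42]) = 3
The new gcd after any change is gcd(3, new_value).
This can be at most 3.
Since 3 = old gcd 3, the gcd can only stay the same or decrease.

Answer: no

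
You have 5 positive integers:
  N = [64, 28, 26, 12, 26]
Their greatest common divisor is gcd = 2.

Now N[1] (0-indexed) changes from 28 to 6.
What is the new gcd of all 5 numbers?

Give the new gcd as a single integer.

Numbers: [64, 28, 26, 12, 26], gcd = 2
Change: index 1, 28 -> 6
gcd of the OTHER numbers (without index 1): gcd([64, 26, 12, 26]) = 2
New gcd = gcd(g_others, new_val) = gcd(2, 6) = 2

Answer: 2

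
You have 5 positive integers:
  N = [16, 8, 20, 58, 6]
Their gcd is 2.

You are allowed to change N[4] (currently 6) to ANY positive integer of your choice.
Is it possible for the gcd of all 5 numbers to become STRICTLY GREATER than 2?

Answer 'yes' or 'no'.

Answer: no

Derivation:
Current gcd = 2
gcd of all OTHER numbers (without N[4]=6): gcd([16, 8, 20, 58]) = 2
The new gcd after any change is gcd(2, new_value).
This can be at most 2.
Since 2 = old gcd 2, the gcd can only stay the same or decrease.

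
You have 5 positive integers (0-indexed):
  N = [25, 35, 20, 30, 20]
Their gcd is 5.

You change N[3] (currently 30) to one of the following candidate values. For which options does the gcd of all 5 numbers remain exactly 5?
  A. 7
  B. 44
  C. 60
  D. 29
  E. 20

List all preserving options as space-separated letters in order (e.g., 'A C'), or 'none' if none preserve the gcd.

Answer: C E

Derivation:
Old gcd = 5; gcd of others (without N[3]) = 5
New gcd for candidate v: gcd(5, v). Preserves old gcd iff gcd(5, v) = 5.
  Option A: v=7, gcd(5,7)=1 -> changes
  Option B: v=44, gcd(5,44)=1 -> changes
  Option C: v=60, gcd(5,60)=5 -> preserves
  Option D: v=29, gcd(5,29)=1 -> changes
  Option E: v=20, gcd(5,20)=5 -> preserves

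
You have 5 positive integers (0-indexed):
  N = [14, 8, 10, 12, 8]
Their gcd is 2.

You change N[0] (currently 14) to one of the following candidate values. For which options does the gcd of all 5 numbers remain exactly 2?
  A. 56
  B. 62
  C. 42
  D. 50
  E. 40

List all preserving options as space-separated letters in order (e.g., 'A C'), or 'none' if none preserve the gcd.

Old gcd = 2; gcd of others (without N[0]) = 2
New gcd for candidate v: gcd(2, v). Preserves old gcd iff gcd(2, v) = 2.
  Option A: v=56, gcd(2,56)=2 -> preserves
  Option B: v=62, gcd(2,62)=2 -> preserves
  Option C: v=42, gcd(2,42)=2 -> preserves
  Option D: v=50, gcd(2,50)=2 -> preserves
  Option E: v=40, gcd(2,40)=2 -> preserves

Answer: A B C D E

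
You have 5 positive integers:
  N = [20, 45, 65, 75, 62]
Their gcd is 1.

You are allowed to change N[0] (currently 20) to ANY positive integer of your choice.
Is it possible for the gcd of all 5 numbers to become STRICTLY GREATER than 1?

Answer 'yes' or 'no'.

Current gcd = 1
gcd of all OTHER numbers (without N[0]=20): gcd([45, 65, 75, 62]) = 1
The new gcd after any change is gcd(1, new_value).
This can be at most 1.
Since 1 = old gcd 1, the gcd can only stay the same or decrease.

Answer: no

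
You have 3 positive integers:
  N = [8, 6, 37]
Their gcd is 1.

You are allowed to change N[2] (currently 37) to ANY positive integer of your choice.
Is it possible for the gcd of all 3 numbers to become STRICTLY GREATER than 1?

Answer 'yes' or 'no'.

Current gcd = 1
gcd of all OTHER numbers (without N[2]=37): gcd([8, 6]) = 2
The new gcd after any change is gcd(2, new_value).
This can be at most 2.
Since 2 > old gcd 1, the gcd CAN increase (e.g., set N[2] = 2).

Answer: yes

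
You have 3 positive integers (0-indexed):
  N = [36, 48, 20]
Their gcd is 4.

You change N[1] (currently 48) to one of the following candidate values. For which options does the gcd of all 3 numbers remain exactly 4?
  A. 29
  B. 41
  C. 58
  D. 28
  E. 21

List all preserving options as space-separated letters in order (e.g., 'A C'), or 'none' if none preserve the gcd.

Answer: D

Derivation:
Old gcd = 4; gcd of others (without N[1]) = 4
New gcd for candidate v: gcd(4, v). Preserves old gcd iff gcd(4, v) = 4.
  Option A: v=29, gcd(4,29)=1 -> changes
  Option B: v=41, gcd(4,41)=1 -> changes
  Option C: v=58, gcd(4,58)=2 -> changes
  Option D: v=28, gcd(4,28)=4 -> preserves
  Option E: v=21, gcd(4,21)=1 -> changes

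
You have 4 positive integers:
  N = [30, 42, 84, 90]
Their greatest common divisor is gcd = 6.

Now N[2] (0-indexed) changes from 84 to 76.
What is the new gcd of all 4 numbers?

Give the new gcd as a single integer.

Answer: 2

Derivation:
Numbers: [30, 42, 84, 90], gcd = 6
Change: index 2, 84 -> 76
gcd of the OTHER numbers (without index 2): gcd([30, 42, 90]) = 6
New gcd = gcd(g_others, new_val) = gcd(6, 76) = 2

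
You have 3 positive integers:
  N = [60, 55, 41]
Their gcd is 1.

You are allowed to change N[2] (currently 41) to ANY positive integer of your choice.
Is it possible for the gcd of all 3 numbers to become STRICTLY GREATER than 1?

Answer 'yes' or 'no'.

Current gcd = 1
gcd of all OTHER numbers (without N[2]=41): gcd([60, 55]) = 5
The new gcd after any change is gcd(5, new_value).
This can be at most 5.
Since 5 > old gcd 1, the gcd CAN increase (e.g., set N[2] = 5).

Answer: yes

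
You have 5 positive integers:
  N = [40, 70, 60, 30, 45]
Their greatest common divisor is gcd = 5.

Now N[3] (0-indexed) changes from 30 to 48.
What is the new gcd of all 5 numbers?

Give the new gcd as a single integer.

Numbers: [40, 70, 60, 30, 45], gcd = 5
Change: index 3, 30 -> 48
gcd of the OTHER numbers (without index 3): gcd([40, 70, 60, 45]) = 5
New gcd = gcd(g_others, new_val) = gcd(5, 48) = 1

Answer: 1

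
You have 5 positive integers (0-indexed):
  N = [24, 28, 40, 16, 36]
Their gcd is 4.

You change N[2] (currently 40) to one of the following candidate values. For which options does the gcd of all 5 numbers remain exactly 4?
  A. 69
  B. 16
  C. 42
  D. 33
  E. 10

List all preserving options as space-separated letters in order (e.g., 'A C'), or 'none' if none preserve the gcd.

Old gcd = 4; gcd of others (without N[2]) = 4
New gcd for candidate v: gcd(4, v). Preserves old gcd iff gcd(4, v) = 4.
  Option A: v=69, gcd(4,69)=1 -> changes
  Option B: v=16, gcd(4,16)=4 -> preserves
  Option C: v=42, gcd(4,42)=2 -> changes
  Option D: v=33, gcd(4,33)=1 -> changes
  Option E: v=10, gcd(4,10)=2 -> changes

Answer: B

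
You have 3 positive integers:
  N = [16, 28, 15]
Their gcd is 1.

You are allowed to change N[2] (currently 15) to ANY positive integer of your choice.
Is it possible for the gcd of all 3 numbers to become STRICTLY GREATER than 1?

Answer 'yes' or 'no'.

Answer: yes

Derivation:
Current gcd = 1
gcd of all OTHER numbers (without N[2]=15): gcd([16, 28]) = 4
The new gcd after any change is gcd(4, new_value).
This can be at most 4.
Since 4 > old gcd 1, the gcd CAN increase (e.g., set N[2] = 4).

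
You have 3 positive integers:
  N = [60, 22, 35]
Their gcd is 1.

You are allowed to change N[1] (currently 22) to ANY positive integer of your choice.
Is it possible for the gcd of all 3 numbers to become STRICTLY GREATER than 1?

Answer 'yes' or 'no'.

Current gcd = 1
gcd of all OTHER numbers (without N[1]=22): gcd([60, 35]) = 5
The new gcd after any change is gcd(5, new_value).
This can be at most 5.
Since 5 > old gcd 1, the gcd CAN increase (e.g., set N[1] = 5).

Answer: yes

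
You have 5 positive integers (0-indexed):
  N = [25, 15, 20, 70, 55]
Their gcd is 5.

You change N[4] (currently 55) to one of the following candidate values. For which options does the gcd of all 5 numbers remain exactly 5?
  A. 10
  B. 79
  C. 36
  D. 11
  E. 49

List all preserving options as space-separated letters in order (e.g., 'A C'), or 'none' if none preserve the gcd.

Answer: A

Derivation:
Old gcd = 5; gcd of others (without N[4]) = 5
New gcd for candidate v: gcd(5, v). Preserves old gcd iff gcd(5, v) = 5.
  Option A: v=10, gcd(5,10)=5 -> preserves
  Option B: v=79, gcd(5,79)=1 -> changes
  Option C: v=36, gcd(5,36)=1 -> changes
  Option D: v=11, gcd(5,11)=1 -> changes
  Option E: v=49, gcd(5,49)=1 -> changes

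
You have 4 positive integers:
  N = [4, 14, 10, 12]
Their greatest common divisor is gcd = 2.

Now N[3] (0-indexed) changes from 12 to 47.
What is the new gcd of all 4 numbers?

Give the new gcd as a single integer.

Numbers: [4, 14, 10, 12], gcd = 2
Change: index 3, 12 -> 47
gcd of the OTHER numbers (without index 3): gcd([4, 14, 10]) = 2
New gcd = gcd(g_others, new_val) = gcd(2, 47) = 1

Answer: 1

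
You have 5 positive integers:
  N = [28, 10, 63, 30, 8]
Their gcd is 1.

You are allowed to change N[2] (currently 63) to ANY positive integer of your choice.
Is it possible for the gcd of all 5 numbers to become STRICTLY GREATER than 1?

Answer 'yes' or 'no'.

Current gcd = 1
gcd of all OTHER numbers (without N[2]=63): gcd([28, 10, 30, 8]) = 2
The new gcd after any change is gcd(2, new_value).
This can be at most 2.
Since 2 > old gcd 1, the gcd CAN increase (e.g., set N[2] = 2).

Answer: yes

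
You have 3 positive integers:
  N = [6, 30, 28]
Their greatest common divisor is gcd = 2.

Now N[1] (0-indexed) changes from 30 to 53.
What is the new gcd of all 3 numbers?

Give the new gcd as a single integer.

Numbers: [6, 30, 28], gcd = 2
Change: index 1, 30 -> 53
gcd of the OTHER numbers (without index 1): gcd([6, 28]) = 2
New gcd = gcd(g_others, new_val) = gcd(2, 53) = 1

Answer: 1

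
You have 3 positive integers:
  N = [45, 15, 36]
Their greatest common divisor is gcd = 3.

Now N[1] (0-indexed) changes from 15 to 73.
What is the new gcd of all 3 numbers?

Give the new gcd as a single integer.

Answer: 1

Derivation:
Numbers: [45, 15, 36], gcd = 3
Change: index 1, 15 -> 73
gcd of the OTHER numbers (without index 1): gcd([45, 36]) = 9
New gcd = gcd(g_others, new_val) = gcd(9, 73) = 1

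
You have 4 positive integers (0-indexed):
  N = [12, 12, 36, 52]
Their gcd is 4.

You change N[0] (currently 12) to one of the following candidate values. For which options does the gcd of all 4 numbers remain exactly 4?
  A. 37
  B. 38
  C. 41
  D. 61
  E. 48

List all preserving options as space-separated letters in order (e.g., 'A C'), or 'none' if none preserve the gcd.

Old gcd = 4; gcd of others (without N[0]) = 4
New gcd for candidate v: gcd(4, v). Preserves old gcd iff gcd(4, v) = 4.
  Option A: v=37, gcd(4,37)=1 -> changes
  Option B: v=38, gcd(4,38)=2 -> changes
  Option C: v=41, gcd(4,41)=1 -> changes
  Option D: v=61, gcd(4,61)=1 -> changes
  Option E: v=48, gcd(4,48)=4 -> preserves

Answer: E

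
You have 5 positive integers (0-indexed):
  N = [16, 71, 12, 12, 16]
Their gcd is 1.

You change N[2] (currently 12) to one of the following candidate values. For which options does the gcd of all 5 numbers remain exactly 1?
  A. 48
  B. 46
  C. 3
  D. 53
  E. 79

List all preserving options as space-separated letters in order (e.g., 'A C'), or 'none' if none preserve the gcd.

Old gcd = 1; gcd of others (without N[2]) = 1
New gcd for candidate v: gcd(1, v). Preserves old gcd iff gcd(1, v) = 1.
  Option A: v=48, gcd(1,48)=1 -> preserves
  Option B: v=46, gcd(1,46)=1 -> preserves
  Option C: v=3, gcd(1,3)=1 -> preserves
  Option D: v=53, gcd(1,53)=1 -> preserves
  Option E: v=79, gcd(1,79)=1 -> preserves

Answer: A B C D E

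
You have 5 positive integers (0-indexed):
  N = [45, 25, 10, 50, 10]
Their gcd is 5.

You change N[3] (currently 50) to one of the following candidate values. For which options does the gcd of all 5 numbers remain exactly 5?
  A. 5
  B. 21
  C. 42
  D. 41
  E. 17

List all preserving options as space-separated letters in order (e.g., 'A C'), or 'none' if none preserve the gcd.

Answer: A

Derivation:
Old gcd = 5; gcd of others (without N[3]) = 5
New gcd for candidate v: gcd(5, v). Preserves old gcd iff gcd(5, v) = 5.
  Option A: v=5, gcd(5,5)=5 -> preserves
  Option B: v=21, gcd(5,21)=1 -> changes
  Option C: v=42, gcd(5,42)=1 -> changes
  Option D: v=41, gcd(5,41)=1 -> changes
  Option E: v=17, gcd(5,17)=1 -> changes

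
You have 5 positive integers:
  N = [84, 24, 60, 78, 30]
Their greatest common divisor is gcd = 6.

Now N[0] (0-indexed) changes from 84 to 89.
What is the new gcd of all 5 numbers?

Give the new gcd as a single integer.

Numbers: [84, 24, 60, 78, 30], gcd = 6
Change: index 0, 84 -> 89
gcd of the OTHER numbers (without index 0): gcd([24, 60, 78, 30]) = 6
New gcd = gcd(g_others, new_val) = gcd(6, 89) = 1

Answer: 1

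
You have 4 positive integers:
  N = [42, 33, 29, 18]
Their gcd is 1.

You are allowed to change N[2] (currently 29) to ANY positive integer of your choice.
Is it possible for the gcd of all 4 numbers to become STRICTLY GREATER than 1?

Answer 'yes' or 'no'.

Answer: yes

Derivation:
Current gcd = 1
gcd of all OTHER numbers (without N[2]=29): gcd([42, 33, 18]) = 3
The new gcd after any change is gcd(3, new_value).
This can be at most 3.
Since 3 > old gcd 1, the gcd CAN increase (e.g., set N[2] = 3).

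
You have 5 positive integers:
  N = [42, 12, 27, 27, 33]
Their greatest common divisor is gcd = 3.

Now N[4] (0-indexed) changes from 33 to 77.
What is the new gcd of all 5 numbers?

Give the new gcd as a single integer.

Answer: 1

Derivation:
Numbers: [42, 12, 27, 27, 33], gcd = 3
Change: index 4, 33 -> 77
gcd of the OTHER numbers (without index 4): gcd([42, 12, 27, 27]) = 3
New gcd = gcd(g_others, new_val) = gcd(3, 77) = 1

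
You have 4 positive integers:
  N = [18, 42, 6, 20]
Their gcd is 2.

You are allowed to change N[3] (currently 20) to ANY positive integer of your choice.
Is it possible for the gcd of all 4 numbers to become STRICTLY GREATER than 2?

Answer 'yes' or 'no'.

Current gcd = 2
gcd of all OTHER numbers (without N[3]=20): gcd([18, 42, 6]) = 6
The new gcd after any change is gcd(6, new_value).
This can be at most 6.
Since 6 > old gcd 2, the gcd CAN increase (e.g., set N[3] = 6).

Answer: yes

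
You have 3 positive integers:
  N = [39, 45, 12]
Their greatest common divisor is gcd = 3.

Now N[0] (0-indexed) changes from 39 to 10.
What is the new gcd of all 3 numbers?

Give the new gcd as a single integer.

Answer: 1

Derivation:
Numbers: [39, 45, 12], gcd = 3
Change: index 0, 39 -> 10
gcd of the OTHER numbers (without index 0): gcd([45, 12]) = 3
New gcd = gcd(g_others, new_val) = gcd(3, 10) = 1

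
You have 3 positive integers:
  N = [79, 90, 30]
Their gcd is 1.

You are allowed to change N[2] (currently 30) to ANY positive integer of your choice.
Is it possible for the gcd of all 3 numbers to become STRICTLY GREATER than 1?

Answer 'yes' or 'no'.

Answer: no

Derivation:
Current gcd = 1
gcd of all OTHER numbers (without N[2]=30): gcd([79, 90]) = 1
The new gcd after any change is gcd(1, new_value).
This can be at most 1.
Since 1 = old gcd 1, the gcd can only stay the same or decrease.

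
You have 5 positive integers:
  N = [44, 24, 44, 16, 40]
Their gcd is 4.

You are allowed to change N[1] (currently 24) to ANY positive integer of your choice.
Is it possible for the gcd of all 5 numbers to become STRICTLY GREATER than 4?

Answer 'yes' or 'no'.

Answer: no

Derivation:
Current gcd = 4
gcd of all OTHER numbers (without N[1]=24): gcd([44, 44, 16, 40]) = 4
The new gcd after any change is gcd(4, new_value).
This can be at most 4.
Since 4 = old gcd 4, the gcd can only stay the same or decrease.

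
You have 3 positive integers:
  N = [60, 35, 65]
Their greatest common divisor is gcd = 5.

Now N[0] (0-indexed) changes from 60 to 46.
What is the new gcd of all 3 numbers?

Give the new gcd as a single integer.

Answer: 1

Derivation:
Numbers: [60, 35, 65], gcd = 5
Change: index 0, 60 -> 46
gcd of the OTHER numbers (without index 0): gcd([35, 65]) = 5
New gcd = gcd(g_others, new_val) = gcd(5, 46) = 1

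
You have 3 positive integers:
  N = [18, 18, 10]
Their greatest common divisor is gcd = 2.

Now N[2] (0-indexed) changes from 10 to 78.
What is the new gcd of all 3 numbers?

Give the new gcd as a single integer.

Numbers: [18, 18, 10], gcd = 2
Change: index 2, 10 -> 78
gcd of the OTHER numbers (without index 2): gcd([18, 18]) = 18
New gcd = gcd(g_others, new_val) = gcd(18, 78) = 6

Answer: 6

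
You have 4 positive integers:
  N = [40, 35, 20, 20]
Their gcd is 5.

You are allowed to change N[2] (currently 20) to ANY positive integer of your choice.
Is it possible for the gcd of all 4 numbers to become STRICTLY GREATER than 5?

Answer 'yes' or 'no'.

Current gcd = 5
gcd of all OTHER numbers (without N[2]=20): gcd([40, 35, 20]) = 5
The new gcd after any change is gcd(5, new_value).
This can be at most 5.
Since 5 = old gcd 5, the gcd can only stay the same or decrease.

Answer: no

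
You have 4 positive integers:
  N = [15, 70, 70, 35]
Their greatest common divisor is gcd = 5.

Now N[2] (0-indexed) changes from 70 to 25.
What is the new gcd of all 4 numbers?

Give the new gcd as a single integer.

Answer: 5

Derivation:
Numbers: [15, 70, 70, 35], gcd = 5
Change: index 2, 70 -> 25
gcd of the OTHER numbers (without index 2): gcd([15, 70, 35]) = 5
New gcd = gcd(g_others, new_val) = gcd(5, 25) = 5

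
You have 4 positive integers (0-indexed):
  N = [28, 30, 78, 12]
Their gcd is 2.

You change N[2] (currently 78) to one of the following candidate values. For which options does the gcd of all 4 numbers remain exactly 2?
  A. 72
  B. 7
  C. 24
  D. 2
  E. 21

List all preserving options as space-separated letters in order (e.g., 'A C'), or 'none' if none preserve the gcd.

Old gcd = 2; gcd of others (without N[2]) = 2
New gcd for candidate v: gcd(2, v). Preserves old gcd iff gcd(2, v) = 2.
  Option A: v=72, gcd(2,72)=2 -> preserves
  Option B: v=7, gcd(2,7)=1 -> changes
  Option C: v=24, gcd(2,24)=2 -> preserves
  Option D: v=2, gcd(2,2)=2 -> preserves
  Option E: v=21, gcd(2,21)=1 -> changes

Answer: A C D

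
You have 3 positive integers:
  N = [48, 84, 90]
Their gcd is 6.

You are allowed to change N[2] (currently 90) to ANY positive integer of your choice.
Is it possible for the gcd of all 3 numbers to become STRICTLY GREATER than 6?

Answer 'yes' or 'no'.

Answer: yes

Derivation:
Current gcd = 6
gcd of all OTHER numbers (without N[2]=90): gcd([48, 84]) = 12
The new gcd after any change is gcd(12, new_value).
This can be at most 12.
Since 12 > old gcd 6, the gcd CAN increase (e.g., set N[2] = 12).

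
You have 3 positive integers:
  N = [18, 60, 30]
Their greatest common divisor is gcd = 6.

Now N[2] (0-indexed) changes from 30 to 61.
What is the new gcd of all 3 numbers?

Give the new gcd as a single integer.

Answer: 1

Derivation:
Numbers: [18, 60, 30], gcd = 6
Change: index 2, 30 -> 61
gcd of the OTHER numbers (without index 2): gcd([18, 60]) = 6
New gcd = gcd(g_others, new_val) = gcd(6, 61) = 1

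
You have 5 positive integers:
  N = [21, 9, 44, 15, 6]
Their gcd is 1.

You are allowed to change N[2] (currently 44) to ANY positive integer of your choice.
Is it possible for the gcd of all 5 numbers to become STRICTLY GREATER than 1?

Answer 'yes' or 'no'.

Answer: yes

Derivation:
Current gcd = 1
gcd of all OTHER numbers (without N[2]=44): gcd([21, 9, 15, 6]) = 3
The new gcd after any change is gcd(3, new_value).
This can be at most 3.
Since 3 > old gcd 1, the gcd CAN increase (e.g., set N[2] = 3).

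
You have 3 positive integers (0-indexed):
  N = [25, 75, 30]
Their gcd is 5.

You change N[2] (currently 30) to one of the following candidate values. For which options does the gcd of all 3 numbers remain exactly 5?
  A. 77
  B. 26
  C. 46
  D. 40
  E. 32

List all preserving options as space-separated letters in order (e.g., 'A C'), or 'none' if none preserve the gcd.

Old gcd = 5; gcd of others (without N[2]) = 25
New gcd for candidate v: gcd(25, v). Preserves old gcd iff gcd(25, v) = 5.
  Option A: v=77, gcd(25,77)=1 -> changes
  Option B: v=26, gcd(25,26)=1 -> changes
  Option C: v=46, gcd(25,46)=1 -> changes
  Option D: v=40, gcd(25,40)=5 -> preserves
  Option E: v=32, gcd(25,32)=1 -> changes

Answer: D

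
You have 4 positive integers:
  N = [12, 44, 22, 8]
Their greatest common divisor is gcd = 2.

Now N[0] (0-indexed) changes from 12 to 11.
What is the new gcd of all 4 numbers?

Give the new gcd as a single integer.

Answer: 1

Derivation:
Numbers: [12, 44, 22, 8], gcd = 2
Change: index 0, 12 -> 11
gcd of the OTHER numbers (without index 0): gcd([44, 22, 8]) = 2
New gcd = gcd(g_others, new_val) = gcd(2, 11) = 1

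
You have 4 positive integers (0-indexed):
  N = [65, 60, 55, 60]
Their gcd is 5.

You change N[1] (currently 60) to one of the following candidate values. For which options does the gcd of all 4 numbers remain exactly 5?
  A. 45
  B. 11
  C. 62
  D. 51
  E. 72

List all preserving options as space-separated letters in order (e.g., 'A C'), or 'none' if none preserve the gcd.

Answer: A

Derivation:
Old gcd = 5; gcd of others (without N[1]) = 5
New gcd for candidate v: gcd(5, v). Preserves old gcd iff gcd(5, v) = 5.
  Option A: v=45, gcd(5,45)=5 -> preserves
  Option B: v=11, gcd(5,11)=1 -> changes
  Option C: v=62, gcd(5,62)=1 -> changes
  Option D: v=51, gcd(5,51)=1 -> changes
  Option E: v=72, gcd(5,72)=1 -> changes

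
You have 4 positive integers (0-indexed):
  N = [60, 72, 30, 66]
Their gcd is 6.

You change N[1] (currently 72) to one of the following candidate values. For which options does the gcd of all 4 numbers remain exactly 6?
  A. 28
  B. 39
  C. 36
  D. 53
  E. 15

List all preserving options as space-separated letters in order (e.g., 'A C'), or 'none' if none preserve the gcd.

Answer: C

Derivation:
Old gcd = 6; gcd of others (without N[1]) = 6
New gcd for candidate v: gcd(6, v). Preserves old gcd iff gcd(6, v) = 6.
  Option A: v=28, gcd(6,28)=2 -> changes
  Option B: v=39, gcd(6,39)=3 -> changes
  Option C: v=36, gcd(6,36)=6 -> preserves
  Option D: v=53, gcd(6,53)=1 -> changes
  Option E: v=15, gcd(6,15)=3 -> changes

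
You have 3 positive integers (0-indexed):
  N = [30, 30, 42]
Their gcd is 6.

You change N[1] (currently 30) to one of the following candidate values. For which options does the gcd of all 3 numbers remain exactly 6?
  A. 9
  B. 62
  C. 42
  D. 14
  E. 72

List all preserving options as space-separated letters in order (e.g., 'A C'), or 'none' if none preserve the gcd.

Answer: C E

Derivation:
Old gcd = 6; gcd of others (without N[1]) = 6
New gcd for candidate v: gcd(6, v). Preserves old gcd iff gcd(6, v) = 6.
  Option A: v=9, gcd(6,9)=3 -> changes
  Option B: v=62, gcd(6,62)=2 -> changes
  Option C: v=42, gcd(6,42)=6 -> preserves
  Option D: v=14, gcd(6,14)=2 -> changes
  Option E: v=72, gcd(6,72)=6 -> preserves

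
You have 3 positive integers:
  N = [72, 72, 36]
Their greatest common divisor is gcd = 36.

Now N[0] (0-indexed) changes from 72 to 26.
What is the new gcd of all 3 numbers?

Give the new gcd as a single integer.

Answer: 2

Derivation:
Numbers: [72, 72, 36], gcd = 36
Change: index 0, 72 -> 26
gcd of the OTHER numbers (without index 0): gcd([72, 36]) = 36
New gcd = gcd(g_others, new_val) = gcd(36, 26) = 2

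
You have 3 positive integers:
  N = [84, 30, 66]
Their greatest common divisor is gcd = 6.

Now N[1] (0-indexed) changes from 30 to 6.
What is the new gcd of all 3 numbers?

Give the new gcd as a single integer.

Numbers: [84, 30, 66], gcd = 6
Change: index 1, 30 -> 6
gcd of the OTHER numbers (without index 1): gcd([84, 66]) = 6
New gcd = gcd(g_others, new_val) = gcd(6, 6) = 6

Answer: 6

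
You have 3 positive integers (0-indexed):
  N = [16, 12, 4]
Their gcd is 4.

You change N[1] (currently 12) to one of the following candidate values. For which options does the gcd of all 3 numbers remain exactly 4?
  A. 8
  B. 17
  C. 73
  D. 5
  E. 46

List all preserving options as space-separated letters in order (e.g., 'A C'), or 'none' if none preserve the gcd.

Answer: A

Derivation:
Old gcd = 4; gcd of others (without N[1]) = 4
New gcd for candidate v: gcd(4, v). Preserves old gcd iff gcd(4, v) = 4.
  Option A: v=8, gcd(4,8)=4 -> preserves
  Option B: v=17, gcd(4,17)=1 -> changes
  Option C: v=73, gcd(4,73)=1 -> changes
  Option D: v=5, gcd(4,5)=1 -> changes
  Option E: v=46, gcd(4,46)=2 -> changes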